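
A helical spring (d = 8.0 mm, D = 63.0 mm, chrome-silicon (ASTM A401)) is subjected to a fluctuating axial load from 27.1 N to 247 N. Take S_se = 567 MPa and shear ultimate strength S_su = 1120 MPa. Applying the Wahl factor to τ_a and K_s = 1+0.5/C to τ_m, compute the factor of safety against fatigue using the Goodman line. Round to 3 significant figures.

8.86

C = D/d = 63.0/8.0 = 7.8750; K_W = (4C−1)/(4C−4)+0.615/C = 1.1872; K_s = 1+0.5/C = 1.0635
F_a = (F_max−F_min)/2 = 109.95 N; F_m = (F_max+F_min)/2 = 137.05 N
τ_a = K_W·8F_aD/(πd³) = 1.1872 × 34.451 = 40.9 MPa
τ_m = K_s·8F_mD/(πd³) = 1.0635 × 42.943 = 45.669 MPa
Goodman: 1/n_f = τ_a/S_se + τ_m/S_su = 40.9/567 + 45.669/1120 = 0.07213 + 0.04078 = 0.11291
n_f = 1/0.11291 = 8.857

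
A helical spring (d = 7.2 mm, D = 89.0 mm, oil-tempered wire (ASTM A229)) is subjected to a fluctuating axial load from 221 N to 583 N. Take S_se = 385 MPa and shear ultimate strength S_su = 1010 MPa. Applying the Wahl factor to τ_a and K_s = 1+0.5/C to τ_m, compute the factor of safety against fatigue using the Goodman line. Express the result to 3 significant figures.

1.75

C = D/d = 89.0/7.2 = 12.3611; K_W = (4C−1)/(4C−4)+0.615/C = 1.1158; K_s = 1+0.5/C = 1.0404
F_a = (F_max−F_min)/2 = 181 N; F_m = (F_max+F_min)/2 = 402 N
τ_a = K_W·8F_aD/(πd³) = 1.1158 × 109.9 = 122.63 MPa
τ_m = K_s·8F_mD/(πd³) = 1.0404 × 244.09 = 253.97 MPa
Goodman: 1/n_f = τ_a/S_se + τ_m/S_su = 122.63/385 + 253.97/1010 = 0.31851 + 0.25145 = 0.56996
n_f = 1/0.56996 = 1.754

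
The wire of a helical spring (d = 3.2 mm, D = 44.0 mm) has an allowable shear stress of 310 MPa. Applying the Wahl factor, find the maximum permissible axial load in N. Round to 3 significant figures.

C = D/d = 44.0/3.2 = 13.7500
K_W = (4C−1)/(4C−4) + 0.615/C = 54.000/51.000 + 0.0447 = 1.1036
τ_max = K·8FD/(πd³) → F_max = τ_allow·πd³/(8DK)
F_max = 310·π·3.2³/(8·44.0·1.1036) = 31913/388.45 = 82.154 N

82.2 N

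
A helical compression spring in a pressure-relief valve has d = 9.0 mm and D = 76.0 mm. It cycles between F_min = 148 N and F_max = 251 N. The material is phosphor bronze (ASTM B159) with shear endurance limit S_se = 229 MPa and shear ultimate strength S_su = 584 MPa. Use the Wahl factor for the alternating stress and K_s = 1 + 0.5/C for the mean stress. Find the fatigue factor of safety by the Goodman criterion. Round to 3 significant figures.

6.02

C = D/d = 76.0/9.0 = 8.4444; K_W = (4C−1)/(4C−4)+0.615/C = 1.1736; K_s = 1+0.5/C = 1.0592
F_a = (F_max−F_min)/2 = 51.5 N; F_m = (F_max+F_min)/2 = 199.5 N
τ_a = K_W·8F_aD/(πd³) = 1.1736 × 13.672 = 16.045 MPa
τ_m = K_s·8F_mD/(πd³) = 1.0592 × 52.963 = 56.099 MPa
Goodman: 1/n_f = τ_a/S_se + τ_m/S_su = 16.045/229 + 56.099/584 = 0.07007 + 0.09606 = 0.16613
n_f = 1/0.16613 = 6.02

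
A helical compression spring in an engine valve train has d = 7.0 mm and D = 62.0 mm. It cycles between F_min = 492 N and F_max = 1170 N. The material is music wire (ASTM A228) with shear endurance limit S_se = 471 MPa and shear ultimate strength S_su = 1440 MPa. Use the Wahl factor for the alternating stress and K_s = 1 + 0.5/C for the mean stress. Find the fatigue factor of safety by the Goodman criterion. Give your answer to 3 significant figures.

C = D/d = 62.0/7.0 = 8.8571; K_W = (4C−1)/(4C−4)+0.615/C = 1.1649; K_s = 1+0.5/C = 1.0565
F_a = (F_max−F_min)/2 = 339 N; F_m = (F_max+F_min)/2 = 831 N
τ_a = K_W·8F_aD/(πd³) = 1.1649 × 156.04 = 181.77 MPa
τ_m = K_s·8F_mD/(πd³) = 1.0565 × 382.51 = 404.1 MPa
Goodman: 1/n_f = τ_a/S_se + τ_m/S_su = 181.77/471 + 404.1/1440 = 0.38592 + 0.28062 = 0.66655
n_f = 1/0.66655 = 1.5

1.50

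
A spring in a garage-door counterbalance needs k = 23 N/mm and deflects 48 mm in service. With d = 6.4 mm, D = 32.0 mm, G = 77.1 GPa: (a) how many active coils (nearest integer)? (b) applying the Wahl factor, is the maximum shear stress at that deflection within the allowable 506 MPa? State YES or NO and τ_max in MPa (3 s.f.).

(a) 21 coils; (b) YES, τ_max = 459 MPa

N_a = Gd⁴/(8D³k) = (77.1×10³)(6.4⁴)/(8·32.0³·23) = 21.45 → N_a = 21
Actual rate k = Gd⁴/(8D³·21) = 23.497 N/mm
Working load F = kδ = 23.497·48 = 1127.9 N
C = 32.0/6.4 = 5.0000; K_W = (4C−1)/(4C−4)+0.615/C = 1.3105
τ_max = K_W·8FD/(πd³) = 1.3105·350.6 = 459.46 MPa
τ_max ≤ 506 MPa → acceptable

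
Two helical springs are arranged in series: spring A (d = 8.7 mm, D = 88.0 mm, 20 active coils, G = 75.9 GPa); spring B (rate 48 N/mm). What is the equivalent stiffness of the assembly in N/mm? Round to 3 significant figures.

k_A = Gd⁴/(8D³N_a) = (75.9×10³)(8.7⁴)/(8·88.0³·20) = 3.988 N/mm
Series: 1/k_eq = 1/3.988 + 1/48 = 0.27159; k_eq = 3.682 N/mm

3.68 N/mm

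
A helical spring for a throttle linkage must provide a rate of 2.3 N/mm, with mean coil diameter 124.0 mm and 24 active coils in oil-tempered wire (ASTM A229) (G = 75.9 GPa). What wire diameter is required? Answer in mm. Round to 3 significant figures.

d = (8D³N_a·k / G)^(1/4) = (8·124.0³·24·2.3 / (75.9×10³))^0.25
  = (11093)^0.25 = 10.2627 mm

10.3 mm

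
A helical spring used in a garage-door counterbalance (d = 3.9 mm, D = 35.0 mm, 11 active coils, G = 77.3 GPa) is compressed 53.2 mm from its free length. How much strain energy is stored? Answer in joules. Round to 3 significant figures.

k = Gd⁴/(8D³N_a) = (77.3×10³)(3.9⁴)/(8·35.0³·11) = 4.7397 N/mm
U = ½kδ² = 0.5 × 4.7397 × 53.2² = 6707.2 N·mm = 6.7072 J

6.71 J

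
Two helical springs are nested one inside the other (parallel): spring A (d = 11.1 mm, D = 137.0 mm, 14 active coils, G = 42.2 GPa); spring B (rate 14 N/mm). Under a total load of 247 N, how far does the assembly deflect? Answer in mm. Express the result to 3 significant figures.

15.2 mm

k_A = Gd⁴/(8D³N_a) = (42.2×10³)(11.1⁴)/(8·137.0³·14) = 2.2245 N/mm
Parallel: k_eq = 2.2245 + 14 = 16.224 N/mm
δ = F/k_eq = 247/16.224 = 15.224 mm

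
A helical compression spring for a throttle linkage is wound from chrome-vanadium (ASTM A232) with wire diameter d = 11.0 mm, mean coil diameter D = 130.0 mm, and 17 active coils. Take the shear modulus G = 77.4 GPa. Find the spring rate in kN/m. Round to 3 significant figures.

3.79 kN/m

k = Gd⁴/(8D³N_a) = (77.4×10³ × 11.0⁴) / (8 × 130.0³ × 17)
  = 1.13321e+09 / 2.98792e+08 = 3.7926 N/mm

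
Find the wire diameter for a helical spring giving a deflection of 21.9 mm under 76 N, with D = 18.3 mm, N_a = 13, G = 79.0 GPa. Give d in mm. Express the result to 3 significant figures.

Required rate k = F/δ = 76/21.9 = 3.4703 N/mm
d = (8D³N_a·k / G)^(1/4) = (8·18.3³·13·3.4703 / (79.0×10³))^0.25
  = (27.998)^0.25 = 2.3003 mm

2.30 mm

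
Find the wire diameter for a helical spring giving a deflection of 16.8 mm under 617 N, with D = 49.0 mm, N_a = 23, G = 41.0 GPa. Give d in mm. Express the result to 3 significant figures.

Required rate k = F/δ = 617/16.8 = 36.726 N/mm
d = (8D³N_a·k / G)^(1/4) = (8·49.0³·23·36.726 / (41.0×10³))^0.25
  = (19391)^0.25 = 11.8005 mm

11.8 mm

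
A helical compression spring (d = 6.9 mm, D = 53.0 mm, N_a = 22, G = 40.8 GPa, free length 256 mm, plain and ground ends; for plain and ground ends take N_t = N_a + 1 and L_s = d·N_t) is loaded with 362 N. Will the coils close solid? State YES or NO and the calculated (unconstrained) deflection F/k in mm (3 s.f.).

YES, δ = 103 mm

k = Gd⁴/(8D³N_a) = (40.8×10³)(6.9⁴)/(8·53.0³·22) = 3.5295 N/mm
N_t = 23; L_s = 6.9·23 = 158.7 mm; δ_solid = L₀ − L_s = 256 − 158.7 = 97.3 mm
δ = F/k = 362/3.5295 = 102.56 mm
δ ≥ δ_solid → spring goes solid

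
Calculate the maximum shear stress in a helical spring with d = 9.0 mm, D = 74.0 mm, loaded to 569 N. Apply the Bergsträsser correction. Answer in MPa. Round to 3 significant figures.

Spring index C = D/d = 74.0/9.0 = 8.2222
K_B = (4C+2)/(4C−3) = 34.889/29.889 = 1.1673
τ₀ = 8FD/(πd³) = 8·569·74.0/(π·9.0³) = 336848/2290.2 = 147.08 MPa
τ_max = K·τ₀ = 1.1673 × 147.08 = 171.69 MPa

172 MPa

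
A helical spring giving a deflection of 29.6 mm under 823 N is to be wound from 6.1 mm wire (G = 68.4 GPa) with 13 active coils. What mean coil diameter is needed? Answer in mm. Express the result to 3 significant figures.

Required rate k = F/δ = 823/29.6 = 27.804 N/mm
D = (Gd⁴/(8N_a·k))^(1/3) = (68.4×10³·6.1⁴/(8·13·27.804))^(1/3)
  = (32751.7)^(1/3) = 31.9947 mm

32.0 mm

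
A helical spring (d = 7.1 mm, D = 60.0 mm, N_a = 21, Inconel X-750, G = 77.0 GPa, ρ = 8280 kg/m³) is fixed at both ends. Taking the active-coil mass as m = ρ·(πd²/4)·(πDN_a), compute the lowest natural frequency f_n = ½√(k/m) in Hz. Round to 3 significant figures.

k = Gd⁴/(8D³N_a) = (77.0×10³)(7.1⁴)/(8·60.0³·21) = 5.3921 N/mm = 5392.1 N/m
Wire length L = πDN_a = π·60.0·21 = 3958.4 mm
m = ρ·(πd²/4)·L = 8280 × 39.592×10⁻⁶ m² × 3.9584 m = 1.2976 kg
f_n = ½√(k/m) = 0.5·√(5392.1/1.2976) = 0.5·√(4155.3) = 32.231 Hz

32.2 Hz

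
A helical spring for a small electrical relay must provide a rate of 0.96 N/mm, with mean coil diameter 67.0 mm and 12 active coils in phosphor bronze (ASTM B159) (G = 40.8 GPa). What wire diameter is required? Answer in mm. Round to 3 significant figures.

d = (8D³N_a·k / G)^(1/4) = (8·67.0³·12·0.96 / (40.8×10³))^0.25
  = (679.37)^0.25 = 5.1054 mm

5.11 mm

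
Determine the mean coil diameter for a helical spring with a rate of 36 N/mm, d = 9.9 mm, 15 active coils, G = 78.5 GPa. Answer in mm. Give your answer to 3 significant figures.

55.9 mm

D = (Gd⁴/(8N_a·k))^(1/3) = (78.5×10³·9.9⁴/(8·15·36))^(1/3)
  = (174553)^(1/3) = 55.8868 mm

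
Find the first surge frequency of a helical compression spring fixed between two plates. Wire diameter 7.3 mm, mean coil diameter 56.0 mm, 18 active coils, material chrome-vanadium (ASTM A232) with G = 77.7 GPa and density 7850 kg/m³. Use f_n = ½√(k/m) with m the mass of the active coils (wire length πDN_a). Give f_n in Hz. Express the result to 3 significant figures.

45.8 Hz

k = Gd⁴/(8D³N_a) = (77.7×10³)(7.3⁴)/(8·56.0³·18) = 8.7254 N/mm = 8725.4 N/m
Wire length L = πDN_a = π·56.0·18 = 3166.7 mm
m = ρ·(πd²/4)·L = 7850 × 41.854×10⁻⁶ m² × 3.1667 m = 1.0404 kg
f_n = ½√(k/m) = 0.5·√(8725.4/1.0404) = 0.5·√(8386.3) = 45.788 Hz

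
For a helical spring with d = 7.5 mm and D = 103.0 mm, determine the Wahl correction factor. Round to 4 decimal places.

1.1037

C = D/d = 103.0/7.5 = 13.7333
K_W = (4C−1)/(4C−4) + 0.615/C = 53.933/50.933 + 0.0448 = 1.1037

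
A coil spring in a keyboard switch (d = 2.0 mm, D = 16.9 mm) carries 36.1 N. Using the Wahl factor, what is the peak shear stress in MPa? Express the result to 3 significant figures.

228 MPa

Spring index C = D/d = 16.9/2.0 = 8.4500
K_W = (4C−1)/(4C−4) + 0.615/C = 32.800/29.800 + 0.0728 = 1.1735
τ₀ = 8FD/(πd³) = 8·36.1·16.9/(π·2.0³) = 4880.72/25.133 = 194.2 MPa
τ_max = K·τ₀ = 1.1735 × 194.2 = 227.88 MPa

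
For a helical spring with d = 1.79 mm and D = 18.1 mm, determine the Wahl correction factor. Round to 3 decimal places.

1.143

C = D/d = 18.1/1.79 = 10.1117
K_W = (4C−1)/(4C−4) + 0.615/C = 39.447/36.447 + 0.0608 = 1.1431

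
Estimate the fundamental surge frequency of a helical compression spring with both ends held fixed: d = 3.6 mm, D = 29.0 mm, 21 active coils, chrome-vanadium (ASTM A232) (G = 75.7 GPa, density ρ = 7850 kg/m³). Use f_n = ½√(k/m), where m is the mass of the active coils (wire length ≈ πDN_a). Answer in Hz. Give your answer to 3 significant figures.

k = Gd⁴/(8D³N_a) = (75.7×10³)(3.6⁴)/(8·29.0³·21) = 3.1031 N/mm = 3103.1 N/m
Wire length L = πDN_a = π·29.0·21 = 1913.2 mm
m = ρ·(πd²/4)·L = 7850 × 10.179×10⁻⁶ m² × 1.9132 m = 0.15287 kg
f_n = ½√(k/m) = 0.5·√(3103.1/0.15287) = 0.5·√(20299) = 71.237 Hz

71.2 Hz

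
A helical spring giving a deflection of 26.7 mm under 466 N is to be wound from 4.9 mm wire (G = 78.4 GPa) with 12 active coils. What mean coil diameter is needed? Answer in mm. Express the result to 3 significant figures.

30.0 mm

Required rate k = F/δ = 466/26.7 = 17.453 N/mm
D = (Gd⁴/(8N_a·k))^(1/3) = (78.4×10³·4.9⁴/(8·12·17.453))^(1/3)
  = (26974.6)^(1/3) = 29.9906 mm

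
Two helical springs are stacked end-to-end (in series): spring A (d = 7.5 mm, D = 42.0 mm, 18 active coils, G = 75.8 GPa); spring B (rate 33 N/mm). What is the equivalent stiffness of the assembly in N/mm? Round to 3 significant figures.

13.4 N/mm

k_A = Gd⁴/(8D³N_a) = (75.8×10³)(7.5⁴)/(8·42.0³·18) = 22.48 N/mm
Series: 1/k_eq = 1/22.48 + 1/33 = 0.074786; k_eq = 13.371 N/mm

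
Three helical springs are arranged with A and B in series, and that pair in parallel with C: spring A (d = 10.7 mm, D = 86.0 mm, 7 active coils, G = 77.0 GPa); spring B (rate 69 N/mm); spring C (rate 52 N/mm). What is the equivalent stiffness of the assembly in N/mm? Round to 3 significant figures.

k_A = Gd⁴/(8D³N_a) = (77.0×10³)(10.7⁴)/(8·86.0³·7) = 28.336 N/mm
Springs A,B series: k_AB = 1/(1/28.336+1/69) = 20.087 N/mm; parallel with C: k_eq = 20.087+52 = 72.087 N/mm

72.1 N/mm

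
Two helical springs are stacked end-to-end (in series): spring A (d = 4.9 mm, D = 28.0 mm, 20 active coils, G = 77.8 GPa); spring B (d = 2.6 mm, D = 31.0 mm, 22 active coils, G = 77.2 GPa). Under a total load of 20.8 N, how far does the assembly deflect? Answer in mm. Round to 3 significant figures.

32.5 mm

k_A = Gd⁴/(8D³N_a) = (77.8×10³)(4.9⁴)/(8·28.0³·20) = 12.769 N/mm
k_B = Gd⁴/(8D³N_a) = (77.2×10³)(2.6⁴)/(8·31.0³·22) = 0.67284 N/mm
Series: 1/k_eq = 1/12.769 + 1/0.67284 = 1.5645; k_eq = 0.63916 N/mm
δ = F/k_eq = 20.8/0.63916 = 32.543 mm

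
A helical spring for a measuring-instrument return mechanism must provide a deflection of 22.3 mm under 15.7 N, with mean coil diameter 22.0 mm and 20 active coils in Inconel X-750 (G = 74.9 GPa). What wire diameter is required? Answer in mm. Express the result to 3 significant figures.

2.00 mm

Required rate k = F/δ = 15.7/22.3 = 0.70404 N/mm
d = (8D³N_a·k / G)^(1/4) = (8·22.0³·20·0.70404 / (74.9×10³))^0.25
  = (16.014)^0.25 = 2.0004 mm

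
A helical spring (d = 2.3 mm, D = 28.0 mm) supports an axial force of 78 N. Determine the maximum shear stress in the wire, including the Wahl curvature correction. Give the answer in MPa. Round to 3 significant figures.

511 MPa

Spring index C = D/d = 28.0/2.3 = 12.1739
K_W = (4C−1)/(4C−4) + 0.615/C = 47.696/44.696 + 0.0505 = 1.1176
τ₀ = 8FD/(πd³) = 8·78·28.0/(π·2.3³) = 17472/38.224 = 457.1 MPa
τ_max = K·τ₀ = 1.1176 × 457.1 = 510.87 MPa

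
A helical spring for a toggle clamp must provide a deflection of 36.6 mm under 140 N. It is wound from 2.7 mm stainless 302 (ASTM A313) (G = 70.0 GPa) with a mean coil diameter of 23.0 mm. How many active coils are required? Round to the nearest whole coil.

10

Required rate k = F/δ = 140/36.6 = 3.8251 N/mm
N_a = Gd⁴/(8D³k) = (70.0×10³ × 2.7⁴)/(8 × 23.0³ × 3.8251)
    = 3.72009e+06 / 372323 = 9.992 → 10 coils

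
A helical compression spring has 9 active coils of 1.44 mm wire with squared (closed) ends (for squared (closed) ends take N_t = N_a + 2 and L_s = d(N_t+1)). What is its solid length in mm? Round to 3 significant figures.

17.3 mm

squared (closed) ends: N_t = N_a + 2 = 9 + 2 = 11
L_s = d·(N_t+1) = 1.44 × 12 = 17.28 mm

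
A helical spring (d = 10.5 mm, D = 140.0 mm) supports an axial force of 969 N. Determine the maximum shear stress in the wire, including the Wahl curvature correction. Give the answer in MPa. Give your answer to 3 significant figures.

Spring index C = D/d = 140.0/10.5 = 13.3333
K_W = (4C−1)/(4C−4) + 0.615/C = 52.333/49.333 + 0.0461 = 1.1069
τ₀ = 8FD/(πd³) = 8·969·140.0/(π·10.5³) = 1.08528e+06/3636.8 = 298.42 MPa
τ_max = K·τ₀ = 1.1069 × 298.42 = 330.33 MPa

330 MPa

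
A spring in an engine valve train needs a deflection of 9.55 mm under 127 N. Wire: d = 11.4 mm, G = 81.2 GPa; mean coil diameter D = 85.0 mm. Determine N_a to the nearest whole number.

21

Required rate k = F/δ = 127/9.55 = 13.298 N/mm
N_a = Gd⁴/(8D³k) = (81.2×10³ × 11.4⁴)/(8 × 85.0³ × 13.298)
    = 1.37144e+09 / 6.53352e+07 = 20.99 → 21 coils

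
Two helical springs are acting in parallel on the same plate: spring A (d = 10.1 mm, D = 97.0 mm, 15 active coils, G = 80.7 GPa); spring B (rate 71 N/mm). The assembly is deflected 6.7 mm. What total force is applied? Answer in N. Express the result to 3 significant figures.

k_A = Gd⁴/(8D³N_a) = (80.7×10³)(10.1⁴)/(8·97.0³·15) = 7.6677 N/mm
Parallel: k_eq = 7.6677 + 71 = 78.668 N/mm
F = k_eq·δ = 78.668·6.7 = 527.07 N

527 N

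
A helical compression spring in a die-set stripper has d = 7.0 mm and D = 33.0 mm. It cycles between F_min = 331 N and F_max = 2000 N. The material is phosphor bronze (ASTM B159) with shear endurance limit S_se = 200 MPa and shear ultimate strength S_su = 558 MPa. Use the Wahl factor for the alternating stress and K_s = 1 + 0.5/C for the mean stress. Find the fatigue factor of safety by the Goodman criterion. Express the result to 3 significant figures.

C = D/d = 33.0/7.0 = 4.7143; K_W = (4C−1)/(4C−4)+0.615/C = 1.3324; K_s = 1+0.5/C = 1.1061
F_a = (F_max−F_min)/2 = 834.5 N; F_m = (F_max+F_min)/2 = 1165.5 N
τ_a = K_W·8F_aD/(πd³) = 1.3324 × 204.45 = 272.4 MPa
τ_m = K_s·8F_mD/(πd³) = 1.1061 × 285.54 = 315.83 MPa
Goodman: 1/n_f = τ_a/S_se + τ_m/S_su = 272.4/200 + 315.83/558 = 1.36202 + 0.56600 = 1.928
n_f = 1/1.928 = 0.5187

0.519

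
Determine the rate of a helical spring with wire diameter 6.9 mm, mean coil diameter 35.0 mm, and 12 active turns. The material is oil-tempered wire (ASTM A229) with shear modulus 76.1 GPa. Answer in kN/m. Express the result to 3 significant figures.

41.9 kN/m

k = Gd⁴/(8D³N_a) = (76.1×10³ × 6.9⁴) / (8 × 35.0³ × 12)
  = 1.72497e+08 / 4.116e+06 = 41.909 N/mm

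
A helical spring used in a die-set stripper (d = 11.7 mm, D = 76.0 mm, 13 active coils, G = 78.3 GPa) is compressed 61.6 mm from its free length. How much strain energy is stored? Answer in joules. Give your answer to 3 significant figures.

61.0 J

k = Gd⁴/(8D³N_a) = (78.3×10³)(11.7⁴)/(8·76.0³·13) = 32.139 N/mm
U = ½kδ² = 0.5 × 32.139 × 61.6² = 60977 N·mm = 60.977 J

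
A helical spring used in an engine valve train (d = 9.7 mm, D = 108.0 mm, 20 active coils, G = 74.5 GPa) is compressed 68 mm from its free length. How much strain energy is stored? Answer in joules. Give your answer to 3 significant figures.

7.57 J

k = Gd⁴/(8D³N_a) = (74.5×10³)(9.7⁴)/(8·108.0³·20) = 3.2723 N/mm
U = ½kδ² = 0.5 × 3.2723 × 68² = 7565.5 N·mm = 7.5655 J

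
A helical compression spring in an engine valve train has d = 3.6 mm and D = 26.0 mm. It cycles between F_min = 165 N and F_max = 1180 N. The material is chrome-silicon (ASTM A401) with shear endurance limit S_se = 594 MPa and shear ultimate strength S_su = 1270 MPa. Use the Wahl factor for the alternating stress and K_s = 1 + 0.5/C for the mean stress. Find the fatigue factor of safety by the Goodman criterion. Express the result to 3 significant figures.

C = D/d = 26.0/3.6 = 7.2222; K_W = (4C−1)/(4C−4)+0.615/C = 1.2057; K_s = 1+0.5/C = 1.0692
F_a = (F_max−F_min)/2 = 507.5 N; F_m = (F_max+F_min)/2 = 672.5 N
τ_a = K_W·8F_aD/(πd³) = 1.2057 × 720.18 = 868.32 MPa
τ_m = K_s·8F_mD/(πd³) = 1.0692 × 954.33 = 1020.4 MPa
Goodman: 1/n_f = τ_a/S_se + τ_m/S_su = 868.32/594 + 1020.4/1270 = 1.46181 + 0.80346 = 2.2653
n_f = 1/2.2653 = 0.4414

0.441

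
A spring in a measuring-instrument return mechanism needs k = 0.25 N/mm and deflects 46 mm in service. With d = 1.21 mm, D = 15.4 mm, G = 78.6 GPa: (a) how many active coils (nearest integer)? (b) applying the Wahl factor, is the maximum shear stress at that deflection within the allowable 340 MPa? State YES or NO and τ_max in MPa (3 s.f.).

N_a = Gd⁴/(8D³k) = (78.6×10³)(1.21⁴)/(8·15.4³·0.25) = 23.07 → N_a = 23
Actual rate k = Gd⁴/(8D³·23) = 0.25072 N/mm
Working load F = kδ = 0.25072·46 = 11.533 N
C = 15.4/1.21 = 12.7273; K_W = (4C−1)/(4C−4)+0.615/C = 1.1123
τ_max = K_W·8FD/(πd³) = 1.1123·255.3 = 283.96 MPa
τ_max ≤ 340 MPa → acceptable

(a) 23 coils; (b) YES, τ_max = 284 MPa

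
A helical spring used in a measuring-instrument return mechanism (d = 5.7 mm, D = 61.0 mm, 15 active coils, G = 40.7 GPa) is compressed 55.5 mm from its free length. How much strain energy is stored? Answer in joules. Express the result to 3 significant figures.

2.43 J

k = Gd⁴/(8D³N_a) = (40.7×10³)(5.7⁴)/(8·61.0³·15) = 1.5773 N/mm
U = ½kδ² = 0.5 × 1.5773 × 55.5² = 2429.3 N·mm = 2.4293 J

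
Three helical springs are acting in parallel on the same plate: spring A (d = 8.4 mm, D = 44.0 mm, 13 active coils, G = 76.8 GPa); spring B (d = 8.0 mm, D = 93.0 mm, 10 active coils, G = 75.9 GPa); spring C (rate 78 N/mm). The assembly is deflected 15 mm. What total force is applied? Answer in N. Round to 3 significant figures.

1890 N

k_A = Gd⁴/(8D³N_a) = (76.8×10³)(8.4⁴)/(8·44.0³·13) = 43.161 N/mm
k_B = Gd⁴/(8D³N_a) = (75.9×10³)(8.0⁴)/(8·93.0³·10) = 4.8313 N/mm
Parallel: k_eq = 43.161 + 4.8313 + 78 = 125.99 N/mm
F = k_eq·δ = 125.99·15 = 1889.9 N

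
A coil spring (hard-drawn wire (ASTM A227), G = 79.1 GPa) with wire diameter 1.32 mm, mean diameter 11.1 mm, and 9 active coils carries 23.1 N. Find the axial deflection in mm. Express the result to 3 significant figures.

k = Gd⁴/(8D³N_a) = (79.1×10³)(1.32⁴)/(8·11.1³·9) = 2.4388 N/mm
δ = F/k = 23.1 / 2.4388 = 9.472 mm

9.47 mm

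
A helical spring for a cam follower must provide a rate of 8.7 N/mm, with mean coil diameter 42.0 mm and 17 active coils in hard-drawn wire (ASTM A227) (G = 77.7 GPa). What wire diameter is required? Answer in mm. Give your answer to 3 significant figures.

d = (8D³N_a·k / G)^(1/4) = (8·42.0³·17·8.7 / (77.7×10³))^0.25
  = (1128.2)^0.25 = 5.7956 mm

5.80 mm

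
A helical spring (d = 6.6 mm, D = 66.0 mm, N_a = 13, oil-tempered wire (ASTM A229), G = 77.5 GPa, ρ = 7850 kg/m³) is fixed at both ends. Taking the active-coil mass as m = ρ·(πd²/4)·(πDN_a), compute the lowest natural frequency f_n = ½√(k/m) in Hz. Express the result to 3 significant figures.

k = Gd⁴/(8D³N_a) = (77.5×10³)(6.6⁴)/(8·66.0³·13) = 4.9183 N/mm = 4918.3 N/m
Wire length L = πDN_a = π·66.0·13 = 2695.5 mm
m = ρ·(πd²/4)·L = 7850 × 34.212×10⁻⁶ m² × 2.6955 m = 0.72391 kg
f_n = ½√(k/m) = 0.5·√(4918.3/0.72391) = 0.5·√(6794) = 41.213 Hz

41.2 Hz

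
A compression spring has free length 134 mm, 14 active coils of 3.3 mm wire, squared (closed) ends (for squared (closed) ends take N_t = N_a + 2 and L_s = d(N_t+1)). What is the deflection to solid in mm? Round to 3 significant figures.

N_t = 16; L_s = 3.3·17 = 56.1 mm
δ_solid = L₀ − L_s = 134 − 56.1 = 77.9 mm

77.9 mm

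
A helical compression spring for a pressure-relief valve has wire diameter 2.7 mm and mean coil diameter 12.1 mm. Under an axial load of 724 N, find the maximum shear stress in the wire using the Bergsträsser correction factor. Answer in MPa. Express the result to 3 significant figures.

1510 MPa

Spring index C = D/d = 12.1/2.7 = 4.4815
K_B = (4C+2)/(4C−3) = 19.926/14.926 = 1.3350
τ₀ = 8FD/(πd³) = 8·724·12.1/(π·2.7³) = 70083.2/61.836 = 1133.4 MPa
τ_max = K·τ₀ = 1.3350 × 1133.4 = 1513 MPa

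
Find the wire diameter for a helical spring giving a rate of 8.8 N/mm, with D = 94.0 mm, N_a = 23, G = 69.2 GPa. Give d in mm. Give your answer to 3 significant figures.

11.8 mm

d = (8D³N_a·k / G)^(1/4) = (8·94.0³·23·8.8 / (69.2×10³))^0.25
  = (19435)^0.25 = 11.8071 mm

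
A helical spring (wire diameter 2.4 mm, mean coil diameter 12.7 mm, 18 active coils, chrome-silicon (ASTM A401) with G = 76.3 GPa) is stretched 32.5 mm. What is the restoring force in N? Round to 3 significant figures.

k = Gd⁴/(8D³N_a) = (76.3×10³)(2.4⁴)/(8·12.7³·18) = 8.5821 N/mm
F = k·δ = 8.5821 × 32.5 = 278.92 N

279 N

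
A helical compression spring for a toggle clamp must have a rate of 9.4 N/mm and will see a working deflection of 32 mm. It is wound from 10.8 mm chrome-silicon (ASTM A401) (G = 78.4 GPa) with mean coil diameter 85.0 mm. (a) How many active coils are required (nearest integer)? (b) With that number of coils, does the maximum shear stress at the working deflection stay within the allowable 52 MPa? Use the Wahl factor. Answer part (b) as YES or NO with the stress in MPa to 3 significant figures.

N_a = Gd⁴/(8D³k) = (78.4×10³)(10.8⁴)/(8·85.0³·9.4) = 23.1 → N_a = 23
Actual rate k = Gd⁴/(8D³·23) = 9.4392 N/mm
Working load F = kδ = 9.4392·32 = 302.06 N
C = 85.0/10.8 = 7.8704; K_W = (4C−1)/(4C−4)+0.615/C = 1.1873
τ_max = K_W·8FD/(πd³) = 1.1873·51.901 = 61.622 MPa
τ_max > 52 MPa → exceeds allowable

(a) 23 coils; (b) NO, τ_max = 61.6 MPa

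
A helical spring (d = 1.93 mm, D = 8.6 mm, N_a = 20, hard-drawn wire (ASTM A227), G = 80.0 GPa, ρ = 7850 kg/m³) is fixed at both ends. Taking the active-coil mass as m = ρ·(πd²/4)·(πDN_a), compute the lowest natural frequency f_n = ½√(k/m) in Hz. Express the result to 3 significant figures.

k = Gd⁴/(8D³N_a) = (80.0×10³)(1.93⁴)/(8·8.6³·20) = 10.907 N/mm = 10907 N/m
Wire length L = πDN_a = π·8.6·20 = 540.35 mm
m = ρ·(πd²/4)·L = 7850 × 2.9255×10⁻⁶ m² × 0.54035 m = 0.012409 kg
f_n = ½√(k/m) = 0.5·√(10907/0.012409) = 0.5·√(8.7892e+05) = 468.75 Hz

469 Hz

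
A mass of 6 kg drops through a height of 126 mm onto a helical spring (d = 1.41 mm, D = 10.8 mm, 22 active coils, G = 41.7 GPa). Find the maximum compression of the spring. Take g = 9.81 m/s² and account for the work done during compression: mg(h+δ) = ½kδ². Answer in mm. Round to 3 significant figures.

k = Gd⁴/(8D³N_a) = (41.7×10³)(1.41⁴)/(8·10.8³·22) = 0.74341 N/mm
W = mg = 6 × 9.81 = 58.86 N
½kδ² − Wδ − Wh = 0 → δ = (W + √(W² + 2kWh))/k
δ = (58.86 + √(3464.5 + 11026.8))/0.74341 = (58.86 + 120.38)/0.74341 = 241.1 mm

241 mm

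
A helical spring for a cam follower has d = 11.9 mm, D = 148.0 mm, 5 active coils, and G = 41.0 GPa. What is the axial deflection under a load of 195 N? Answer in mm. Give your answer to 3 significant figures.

k = Gd⁴/(8D³N_a) = (41.0×10³)(11.9⁴)/(8·148.0³·5) = 6.3405 N/mm
δ = F/k = 195 / 6.3405 = 30.754 mm

30.8 mm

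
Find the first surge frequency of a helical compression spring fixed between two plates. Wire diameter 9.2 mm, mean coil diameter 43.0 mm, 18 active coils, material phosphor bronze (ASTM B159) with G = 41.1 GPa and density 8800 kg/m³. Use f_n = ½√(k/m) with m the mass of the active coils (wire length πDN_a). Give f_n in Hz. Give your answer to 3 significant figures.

k = Gd⁴/(8D³N_a) = (41.1×10³)(9.2⁴)/(8·43.0³·18) = 25.717 N/mm = 25717 N/m
Wire length L = πDN_a = π·43.0·18 = 2431.6 mm
m = ρ·(πd²/4)·L = 8800 × 66.476×10⁻⁶ m² × 2.4316 m = 1.4225 kg
f_n = ½√(k/m) = 0.5·√(25717/1.4225) = 0.5·√(18079) = 67.23 Hz

67.2 Hz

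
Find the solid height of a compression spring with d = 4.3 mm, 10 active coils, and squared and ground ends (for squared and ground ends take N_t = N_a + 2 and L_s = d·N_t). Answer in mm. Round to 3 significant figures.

51.6 mm

squared and ground ends: N_t = N_a + 2 = 10 + 2 = 12
L_s = d·N_t = 4.3 × 12 = 51.6 mm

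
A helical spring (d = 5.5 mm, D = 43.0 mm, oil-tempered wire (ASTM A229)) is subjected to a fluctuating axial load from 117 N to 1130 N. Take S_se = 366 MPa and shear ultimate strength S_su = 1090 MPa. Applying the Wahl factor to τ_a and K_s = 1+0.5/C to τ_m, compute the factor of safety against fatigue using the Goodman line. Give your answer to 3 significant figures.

0.674

C = D/d = 43.0/5.5 = 7.8182; K_W = (4C−1)/(4C−4)+0.615/C = 1.1887; K_s = 1+0.5/C = 1.0640
F_a = (F_max−F_min)/2 = 506.5 N; F_m = (F_max+F_min)/2 = 623.5 N
τ_a = K_W·8F_aD/(πd³) = 1.1887 × 333.35 = 396.24 MPa
τ_m = K_s·8F_mD/(πd³) = 1.0640 × 410.35 = 436.6 MPa
Goodman: 1/n_f = τ_a/S_se + τ_m/S_su = 396.24/366 + 436.6/1090 = 1.08262 + 0.40055 = 1.4832
n_f = 1/1.4832 = 0.6742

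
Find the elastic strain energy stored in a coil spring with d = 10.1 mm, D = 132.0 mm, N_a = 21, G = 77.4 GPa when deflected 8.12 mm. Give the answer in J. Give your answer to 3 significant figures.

k = Gd⁴/(8D³N_a) = (77.4×10³)(10.1⁴)/(8·132.0³·21) = 2.0845 N/mm
U = ½kδ² = 0.5 × 2.0845 × 8.12² = 68.719 N·mm = 0.068719 J

0.0687 J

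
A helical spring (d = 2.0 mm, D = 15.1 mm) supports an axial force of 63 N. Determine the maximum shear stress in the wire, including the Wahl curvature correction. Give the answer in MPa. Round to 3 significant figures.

Spring index C = D/d = 15.1/2.0 = 7.5500
K_W = (4C−1)/(4C−4) + 0.615/C = 29.200/26.200 + 0.0815 = 1.1960
τ₀ = 8FD/(πd³) = 8·63·15.1/(π·2.0³) = 7610.4/25.133 = 302.81 MPa
τ_max = K·τ₀ = 1.1960 × 302.81 = 362.15 MPa

362 MPa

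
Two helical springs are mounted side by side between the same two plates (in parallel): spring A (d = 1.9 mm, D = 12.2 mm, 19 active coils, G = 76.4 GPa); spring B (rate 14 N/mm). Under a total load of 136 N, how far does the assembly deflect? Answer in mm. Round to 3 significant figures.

k_A = Gd⁴/(8D³N_a) = (76.4×10³)(1.9⁴)/(8·12.2³·19) = 3.6073 N/mm
Parallel: k_eq = 3.6073 + 14 = 17.607 N/mm
δ = F/k_eq = 136/17.607 = 7.7241 mm

7.72 mm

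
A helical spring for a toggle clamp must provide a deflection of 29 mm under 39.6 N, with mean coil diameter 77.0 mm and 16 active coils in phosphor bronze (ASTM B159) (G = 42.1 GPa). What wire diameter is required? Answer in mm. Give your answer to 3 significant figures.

6.60 mm

Required rate k = F/δ = 39.6/29 = 1.3655 N/mm
d = (8D³N_a·k / G)^(1/4) = (8·77.0³·16·1.3655 / (42.1×10³))^0.25
  = (1895.4)^0.25 = 6.5982 mm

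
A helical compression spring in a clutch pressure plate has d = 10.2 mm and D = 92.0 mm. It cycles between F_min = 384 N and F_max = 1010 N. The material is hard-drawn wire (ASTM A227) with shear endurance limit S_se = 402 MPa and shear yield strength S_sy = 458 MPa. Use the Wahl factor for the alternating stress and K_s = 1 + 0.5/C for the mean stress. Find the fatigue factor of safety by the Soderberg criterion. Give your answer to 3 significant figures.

1.80

C = D/d = 92.0/10.2 = 9.0196; K_W = (4C−1)/(4C−4)+0.615/C = 1.1617; K_s = 1+0.5/C = 1.0554
F_a = (F_max−F_min)/2 = 313 N; F_m = (F_max+F_min)/2 = 697 N
τ_a = K_W·8F_aD/(πd³) = 1.1617 × 69.099 = 80.273 MPa
τ_m = K_s·8F_mD/(πd³) = 1.0554 × 153.87 = 162.4 MPa
Soderberg: 1/n_f = τ_a/S_se + τ_m/S_sy = 80.273/402 + 162.4/458 = 0.19968 + 0.35459 = 0.55427
n_f = 1/0.55427 = 1.804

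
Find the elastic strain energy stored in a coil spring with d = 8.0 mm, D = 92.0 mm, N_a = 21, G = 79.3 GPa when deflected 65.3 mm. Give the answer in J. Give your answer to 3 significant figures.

5.29 J

k = Gd⁴/(8D³N_a) = (79.3×10³)(8.0⁴)/(8·92.0³·21) = 2.4829 N/mm
U = ½kδ² = 0.5 × 2.4829 × 65.3² = 5293.7 N·mm = 5.2937 J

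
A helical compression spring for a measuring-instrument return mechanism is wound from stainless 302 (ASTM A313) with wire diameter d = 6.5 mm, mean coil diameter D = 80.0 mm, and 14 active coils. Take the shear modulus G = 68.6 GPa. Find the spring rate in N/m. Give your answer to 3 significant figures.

2140 N/m

k = Gd⁴/(8D³N_a) = (68.6×10³ × 6.5⁴) / (8 × 80.0³ × 14)
  = 1.22455e+08 / 5.7344e+07 = 2.1355 N/mm = 2135.5 N/m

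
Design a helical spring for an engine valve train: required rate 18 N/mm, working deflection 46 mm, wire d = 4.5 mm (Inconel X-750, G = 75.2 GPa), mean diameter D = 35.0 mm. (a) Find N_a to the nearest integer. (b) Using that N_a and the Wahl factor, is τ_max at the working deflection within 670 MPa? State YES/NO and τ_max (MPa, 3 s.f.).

N_a = Gd⁴/(8D³k) = (75.2×10³)(4.5⁴)/(8·35.0³·18) = 4.995 → N_a = 5
Actual rate k = Gd⁴/(8D³·5) = 17.981 N/mm
Working load F = kδ = 17.981·46 = 827.11 N
C = 35.0/4.5 = 7.7778; K_W = (4C−1)/(4C−4)+0.615/C = 1.1897
τ_max = K_W·8FD/(πd³) = 1.1897·808.97 = 962.45 MPa
τ_max > 670 MPa → exceeds allowable

(a) 5 coils; (b) NO, τ_max = 962 MPa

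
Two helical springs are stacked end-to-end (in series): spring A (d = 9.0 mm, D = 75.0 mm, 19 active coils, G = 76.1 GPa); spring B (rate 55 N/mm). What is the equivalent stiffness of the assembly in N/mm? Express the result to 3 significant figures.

k_A = Gd⁴/(8D³N_a) = (76.1×10³)(9.0⁴)/(8·75.0³·19) = 7.7862 N/mm
Series: 1/k_eq = 1/7.7862 + 1/55 = 0.14661; k_eq = 6.8206 N/mm

6.82 N/mm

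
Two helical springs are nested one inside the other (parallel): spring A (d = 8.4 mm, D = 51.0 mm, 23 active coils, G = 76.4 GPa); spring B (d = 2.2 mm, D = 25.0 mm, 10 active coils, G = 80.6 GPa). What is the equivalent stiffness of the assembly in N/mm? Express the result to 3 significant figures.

17.1 N/mm

k_A = Gd⁴/(8D³N_a) = (76.4×10³)(8.4⁴)/(8·51.0³·23) = 15.584 N/mm
k_B = Gd⁴/(8D³N_a) = (80.6×10³)(2.2⁴)/(8·25.0³·10) = 1.5105 N/mm
Parallel: k_eq = 15.584 + 1.5105 = 17.095 N/mm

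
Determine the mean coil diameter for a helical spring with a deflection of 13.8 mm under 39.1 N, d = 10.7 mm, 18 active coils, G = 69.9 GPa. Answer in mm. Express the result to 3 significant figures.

Required rate k = F/δ = 39.1/13.8 = 2.8333 N/mm
D = (Gd⁴/(8N_a·k))^(1/3) = (69.9×10³·10.7⁴/(8·18·2.8333))^(1/3)
  = (2.2457e+06)^(1/3) = 130.9536 mm

131 mm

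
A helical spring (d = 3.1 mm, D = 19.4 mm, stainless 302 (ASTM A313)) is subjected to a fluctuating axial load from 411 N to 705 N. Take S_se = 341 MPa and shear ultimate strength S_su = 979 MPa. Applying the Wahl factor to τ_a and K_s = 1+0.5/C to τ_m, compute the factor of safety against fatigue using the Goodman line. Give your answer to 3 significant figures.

C = D/d = 19.4/3.1 = 6.2581; K_W = (4C−1)/(4C−4)+0.615/C = 1.2409; K_s = 1+0.5/C = 1.0799
F_a = (F_max−F_min)/2 = 147 N; F_m = (F_max+F_min)/2 = 558 N
τ_a = K_W·8F_aD/(πd³) = 1.2409 × 243.77 = 302.49 MPa
τ_m = K_s·8F_mD/(πd³) = 1.0799 × 925.32 = 999.25 MPa
Goodman: 1/n_f = τ_a/S_se + τ_m/S_su = 302.49/341 + 999.25/979 = 0.88708 + 1.02068 = 1.9078
n_f = 1/1.9078 = 0.5242

0.524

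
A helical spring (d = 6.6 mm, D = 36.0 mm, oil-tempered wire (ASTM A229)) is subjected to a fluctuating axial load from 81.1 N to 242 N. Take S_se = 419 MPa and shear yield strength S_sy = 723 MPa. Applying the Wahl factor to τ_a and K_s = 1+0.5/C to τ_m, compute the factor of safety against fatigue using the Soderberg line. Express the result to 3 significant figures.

C = D/d = 36.0/6.6 = 5.4545; K_W = (4C−1)/(4C−4)+0.615/C = 1.2811; K_s = 1+0.5/C = 1.0917
F_a = (F_max−F_min)/2 = 80.45 N; F_m = (F_max+F_min)/2 = 161.55 N
τ_a = K_W·8F_aD/(πd³) = 1.2811 × 25.653 = 32.864 MPa
τ_m = K_s·8F_mD/(πd³) = 1.0917 × 51.513 = 56.235 MPa
Soderberg: 1/n_f = τ_a/S_se + τ_m/S_sy = 32.864/419 + 56.235/723 = 0.07844 + 0.07778 = 0.15622
n_f = 1/0.15622 = 6.401

6.40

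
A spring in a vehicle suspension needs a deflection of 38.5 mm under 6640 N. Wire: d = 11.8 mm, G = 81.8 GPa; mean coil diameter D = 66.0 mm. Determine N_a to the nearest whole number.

Required rate k = F/δ = 6640/38.5 = 172.47 N/mm
N_a = Gd⁴/(8D³k) = (81.8×10³ × 11.8⁴)/(8 × 66.0³ × 172.47)
    = 1.58592e+09 / 3.9667e+08 = 3.998 → 4 coils

4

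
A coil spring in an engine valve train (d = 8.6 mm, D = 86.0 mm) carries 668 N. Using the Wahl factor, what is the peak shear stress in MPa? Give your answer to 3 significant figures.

Spring index C = D/d = 86.0/8.6 = 10.0000
K_W = (4C−1)/(4C−4) + 0.615/C = 39.000/36.000 + 0.0615 = 1.1448
τ₀ = 8FD/(πd³) = 8·668·86.0/(π·8.6³) = 459584/1998.2 = 230 MPa
τ_max = K·τ₀ = 1.1448 × 230 = 263.31 MPa

263 MPa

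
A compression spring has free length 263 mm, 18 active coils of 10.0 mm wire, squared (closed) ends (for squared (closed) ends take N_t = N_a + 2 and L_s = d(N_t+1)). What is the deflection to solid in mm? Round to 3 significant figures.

N_t = 20; L_s = 10.0·21 = 210 mm
δ_solid = L₀ − L_s = 263 − 210 = 53 mm

53.0 mm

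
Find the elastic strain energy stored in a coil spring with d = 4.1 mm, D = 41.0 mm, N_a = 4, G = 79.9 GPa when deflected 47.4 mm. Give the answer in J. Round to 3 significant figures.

k = Gd⁴/(8D³N_a) = (79.9×10³)(4.1⁴)/(8·41.0³·4) = 10.237 N/mm
U = ½kδ² = 0.5 × 10.237 × 47.4² = 11500 N·mm = 11.5 J

11.5 J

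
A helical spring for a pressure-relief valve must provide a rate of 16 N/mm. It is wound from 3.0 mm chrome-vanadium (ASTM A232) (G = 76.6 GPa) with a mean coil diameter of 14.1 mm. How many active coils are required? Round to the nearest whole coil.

N_a = Gd⁴/(8D³k) = (76.6×10³ × 3.0⁴)/(8 × 14.1³ × 16)
    = 6.2046e+06 / 358812 = 17.29 → 17 coils

17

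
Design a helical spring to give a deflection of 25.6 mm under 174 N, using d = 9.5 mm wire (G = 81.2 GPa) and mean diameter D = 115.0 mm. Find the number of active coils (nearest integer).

Required rate k = F/δ = 174/25.6 = 6.7969 N/mm
N_a = Gd⁴/(8D³k) = (81.2×10³ × 9.5⁴)/(8 × 115.0³ × 6.7969)
    = 6.61379e+08 / 8.26976e+07 = 7.998 → 8 coils

8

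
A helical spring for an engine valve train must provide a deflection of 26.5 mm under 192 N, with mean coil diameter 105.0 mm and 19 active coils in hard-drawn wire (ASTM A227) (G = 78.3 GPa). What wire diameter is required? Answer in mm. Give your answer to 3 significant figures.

11.3 mm

Required rate k = F/δ = 192/26.5 = 7.2453 N/mm
d = (8D³N_a·k / G)^(1/4) = (8·105.0³·19·7.2453 / (78.3×10³))^0.25
  = (16282)^0.25 = 11.2960 mm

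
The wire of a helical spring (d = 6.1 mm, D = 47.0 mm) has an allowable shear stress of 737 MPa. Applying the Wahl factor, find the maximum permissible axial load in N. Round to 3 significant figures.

C = D/d = 47.0/6.1 = 7.7049
K_W = (4C−1)/(4C−4) + 0.615/C = 29.820/26.820 + 0.0798 = 1.1917
τ_max = K·8FD/(πd³) → F_max = τ_allow·πd³/(8DK)
F_max = 737·π·6.1³/(8·47.0·1.1917) = 5.2554e+05/448.07 = 1172.9 N

1170 N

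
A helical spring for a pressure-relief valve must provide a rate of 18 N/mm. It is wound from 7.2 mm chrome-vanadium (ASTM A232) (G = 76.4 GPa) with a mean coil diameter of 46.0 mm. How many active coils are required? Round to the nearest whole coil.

N_a = Gd⁴/(8D³k) = (76.4×10³ × 7.2⁴)/(8 × 46.0³ × 18)
    = 2.05316e+08 / 1.40164e+07 = 14.65 → 15 coils

15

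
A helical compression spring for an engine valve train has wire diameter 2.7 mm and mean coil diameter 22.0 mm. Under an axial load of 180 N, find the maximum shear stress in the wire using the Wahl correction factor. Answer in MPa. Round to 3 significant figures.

605 MPa

Spring index C = D/d = 22.0/2.7 = 8.1481
K_W = (4C−1)/(4C−4) + 0.615/C = 31.593/28.593 + 0.0755 = 1.1804
τ₀ = 8FD/(πd³) = 8·180·22.0/(π·2.7³) = 31680/61.836 = 512.32 MPa
τ_max = K·τ₀ = 1.1804 × 512.32 = 604.75 MPa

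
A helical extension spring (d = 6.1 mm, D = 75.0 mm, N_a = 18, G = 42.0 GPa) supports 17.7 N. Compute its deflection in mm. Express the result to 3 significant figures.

k = Gd⁴/(8D³N_a) = (42.0×10³)(6.1⁴)/(8·75.0³·18) = 0.95724 N/mm
δ = F/k = 17.7 / 0.95724 = 18.491 mm

18.5 mm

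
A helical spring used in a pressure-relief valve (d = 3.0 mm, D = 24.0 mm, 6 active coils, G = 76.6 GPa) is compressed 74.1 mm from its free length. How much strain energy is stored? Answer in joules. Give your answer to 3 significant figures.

25.7 J

k = Gd⁴/(8D³N_a) = (76.6×10³)(3.0⁴)/(8·24.0³·6) = 9.3506 N/mm
U = ½kδ² = 0.5 × 9.3506 × 74.1² = 25671 N·mm = 25.671 J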